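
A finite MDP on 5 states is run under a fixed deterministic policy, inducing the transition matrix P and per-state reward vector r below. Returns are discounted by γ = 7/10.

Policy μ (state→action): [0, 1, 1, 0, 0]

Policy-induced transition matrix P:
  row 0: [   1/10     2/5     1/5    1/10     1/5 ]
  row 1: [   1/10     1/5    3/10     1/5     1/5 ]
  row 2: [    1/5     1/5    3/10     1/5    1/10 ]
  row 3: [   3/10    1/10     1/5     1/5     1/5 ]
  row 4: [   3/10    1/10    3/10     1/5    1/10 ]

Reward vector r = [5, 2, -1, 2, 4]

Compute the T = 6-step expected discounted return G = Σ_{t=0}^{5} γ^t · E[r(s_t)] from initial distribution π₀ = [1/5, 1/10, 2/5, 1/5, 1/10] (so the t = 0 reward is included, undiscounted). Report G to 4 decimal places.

G = 5.7018

t=0: π = [0.2000, 0.1000, 0.4000, 0.2000, 0.1000], E[r] = 1.6000, γ^t·E[r] = 1.600000, running G = 1.600000
t=1: π = [0.2000, 0.2100, 0.2600, 0.1800, 0.1500], E[r] = 2.1200, γ^t·E[r] = 1.484000, running G = 3.084000
t=2: π = [0.1920, 0.2070, 0.2620, 0.1800, 0.1590], E[r] = 2.1080, γ^t·E[r] = 1.032920, running G = 4.116920
t=3: π = [0.1940, 0.2045, 0.2628, 0.1808, 0.1579], E[r] = 2.1094, γ^t·E[r] = 0.723524, running G = 4.840444
t=4: π = [0.1940, 0.2049, 0.2625, 0.1806, 0.1579], E[r] = 2.1104, γ^t·E[r] = 0.506697, running G = 5.347142
t=5: π = [0.1940, 0.2050, 0.2625, 0.1806, 0.1580], E[r] = 2.1102, γ^t·E[r] = 0.354656, running G = 5.701798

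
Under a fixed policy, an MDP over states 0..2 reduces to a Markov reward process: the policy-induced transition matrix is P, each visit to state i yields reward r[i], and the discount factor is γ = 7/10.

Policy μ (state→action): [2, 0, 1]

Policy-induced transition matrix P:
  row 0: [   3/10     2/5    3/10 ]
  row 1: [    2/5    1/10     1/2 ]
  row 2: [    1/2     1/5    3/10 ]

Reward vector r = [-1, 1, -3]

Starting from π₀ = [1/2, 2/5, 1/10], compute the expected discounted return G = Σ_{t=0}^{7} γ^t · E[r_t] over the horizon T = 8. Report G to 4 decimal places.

G = -2.9955

t=0: π = [0.5000, 0.4000, 0.1000], E[r] = -0.4000, γ^t·E[r] = -0.400000, running G = -0.400000
t=1: π = [0.3600, 0.2600, 0.3800], E[r] = -1.2400, γ^t·E[r] = -0.868000, running G = -1.268000
t=2: π = [0.4020, 0.2460, 0.3520], E[r] = -1.2120, γ^t·E[r] = -0.593880, running G = -1.861880
t=3: π = [0.3950, 0.2558, 0.3492], E[r] = -1.1868, γ^t·E[r] = -0.407072, running G = -2.268952
t=4: π = [0.3954, 0.2534, 0.3512], E[r] = -1.1955, γ^t·E[r] = -0.287035, running G = -2.555987
t=5: π = [0.3956, 0.2537, 0.3507], E[r] = -1.1939, γ^t·E[r] = -0.200656, running G = -2.756643
t=6: π = [0.3955, 0.2537, 0.3507], E[r] = -1.1940, γ^t·E[r] = -0.140475, running G = -2.897118
t=7: π = [0.3955, 0.2537, 0.3507], E[r] = -1.1940, γ^t·E[r] = -0.098334, running G = -2.995452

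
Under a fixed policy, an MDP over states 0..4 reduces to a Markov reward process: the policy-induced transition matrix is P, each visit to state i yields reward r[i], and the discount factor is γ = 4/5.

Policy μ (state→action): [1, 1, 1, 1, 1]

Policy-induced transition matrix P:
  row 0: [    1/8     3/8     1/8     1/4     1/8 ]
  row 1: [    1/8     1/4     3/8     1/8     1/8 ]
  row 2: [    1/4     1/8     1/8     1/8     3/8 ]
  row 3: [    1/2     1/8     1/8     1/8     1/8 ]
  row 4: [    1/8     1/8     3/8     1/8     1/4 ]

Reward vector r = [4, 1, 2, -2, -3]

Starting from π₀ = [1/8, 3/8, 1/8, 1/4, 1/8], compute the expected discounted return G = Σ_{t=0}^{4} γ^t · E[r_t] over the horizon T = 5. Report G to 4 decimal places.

G = 1.8081

t=0: π = [0.1250, 0.3750, 0.1250, 0.2500, 0.1250], E[r] = 0.2500, γ^t·E[r] = 0.250000, running G = 0.250000
t=1: π = [0.2344, 0.2031, 0.2500, 0.1406, 0.1719], E[r] = 0.8438, γ^t·E[r] = 0.675000, running G = 0.925000
t=2: π = [0.2090, 0.2090, 0.2188, 0.1543, 0.2090], E[r] = 0.5469, γ^t·E[r] = 0.350000, running G = 1.275000
t=3: π = [0.2102, 0.2034, 0.2295, 0.1511, 0.2058], E[r] = 0.5835, γ^t·E[r] = 0.298750, running G = 1.573750
t=4: π = [0.2104, 0.2030, 0.2273, 0.1513, 0.2081], E[r] = 0.5721, γ^t·E[r] = 0.234350, running G = 1.808100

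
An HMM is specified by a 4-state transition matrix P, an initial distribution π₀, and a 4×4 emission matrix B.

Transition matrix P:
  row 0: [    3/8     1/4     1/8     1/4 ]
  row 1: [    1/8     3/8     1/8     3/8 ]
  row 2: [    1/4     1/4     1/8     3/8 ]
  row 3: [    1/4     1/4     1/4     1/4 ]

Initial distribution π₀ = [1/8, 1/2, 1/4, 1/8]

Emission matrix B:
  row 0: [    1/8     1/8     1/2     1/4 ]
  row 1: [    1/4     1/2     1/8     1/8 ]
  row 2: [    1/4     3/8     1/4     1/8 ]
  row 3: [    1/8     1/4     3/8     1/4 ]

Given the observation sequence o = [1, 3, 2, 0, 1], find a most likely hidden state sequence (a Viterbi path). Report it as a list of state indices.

t=0: δ = [1.562e-02, 2.500e-01, 9.375e-02, 3.125e-02]  (obs o_0=1)
t=1: δ = [7.812e-03, 1.172e-02, 3.906e-03, 2.344e-02]  ψ = [1, 1, 1, 1]  (obs o_1=3)
t=2: δ = [2.930e-03, 7.324e-04, 1.465e-03, 2.197e-03]  ψ = [3, 3, 3, 3]  (obs o_2=2)
t=3: δ = [1.373e-04, 1.831e-04, 1.373e-04, 9.155e-05]  ψ = [0, 0, 3, 0]  (obs o_3=0)
t=4: δ = [6.437e-06, 3.433e-05, 8.583e-06, 1.717e-05]  ψ = [0, 1, 1, 1]  (obs o_4=1)
backtrack: best end state = 1; path = [1, 3, 0, 1, 1]

path = [1, 3, 0, 1, 1]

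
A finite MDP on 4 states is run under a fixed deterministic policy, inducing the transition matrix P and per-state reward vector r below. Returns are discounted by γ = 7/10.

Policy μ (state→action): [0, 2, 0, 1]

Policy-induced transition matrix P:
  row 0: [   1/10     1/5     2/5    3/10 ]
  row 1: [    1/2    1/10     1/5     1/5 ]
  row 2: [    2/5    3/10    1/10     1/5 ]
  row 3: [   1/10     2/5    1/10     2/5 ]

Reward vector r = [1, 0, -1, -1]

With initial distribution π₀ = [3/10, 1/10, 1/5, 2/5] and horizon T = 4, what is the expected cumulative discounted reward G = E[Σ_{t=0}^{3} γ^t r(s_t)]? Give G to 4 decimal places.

G = -0.6929

t=0: π = [0.3000, 0.1000, 0.2000, 0.4000], E[r] = -0.3000, γ^t·E[r] = -0.300000, running G = -0.300000
t=1: π = [0.2000, 0.2900, 0.2000, 0.3100], E[r] = -0.3100, γ^t·E[r] = -0.217000, running G = -0.517000
t=2: π = [0.2760, 0.2530, 0.1890, 0.2820], E[r] = -0.1950, γ^t·E[r] = -0.095550, running G = -0.612550
t=3: π = [0.2579, 0.2500, 0.2081, 0.2840], E[r] = -0.2342, γ^t·E[r] = -0.080331, running G = -0.692881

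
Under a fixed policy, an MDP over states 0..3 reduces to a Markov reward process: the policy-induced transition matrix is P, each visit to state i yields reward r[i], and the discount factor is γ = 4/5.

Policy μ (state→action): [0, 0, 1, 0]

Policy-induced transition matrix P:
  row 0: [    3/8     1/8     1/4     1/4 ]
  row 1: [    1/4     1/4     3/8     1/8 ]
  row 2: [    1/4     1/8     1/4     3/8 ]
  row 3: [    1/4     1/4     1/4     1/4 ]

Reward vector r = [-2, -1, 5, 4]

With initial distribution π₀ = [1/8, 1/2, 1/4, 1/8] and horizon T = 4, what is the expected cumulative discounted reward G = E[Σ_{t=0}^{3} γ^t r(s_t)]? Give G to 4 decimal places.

t=0: π = [0.1250, 0.5000, 0.2500, 0.1250], E[r] = 1.0000, γ^t·E[r] = 1.000000, running G = 1.000000
t=1: π = [0.2656, 0.2031, 0.3125, 0.2188], E[r] = 1.7031, γ^t·E[r] = 1.362500, running G = 2.362500
t=2: π = [0.2832, 0.1777, 0.2754, 0.2637], E[r] = 1.6875, γ^t·E[r] = 1.080000, running G = 3.442500
t=3: π = [0.2854, 0.1802, 0.2722, 0.2622], E[r] = 1.6589, γ^t·E[r] = 0.849375, running G = 4.291875

G = 4.2919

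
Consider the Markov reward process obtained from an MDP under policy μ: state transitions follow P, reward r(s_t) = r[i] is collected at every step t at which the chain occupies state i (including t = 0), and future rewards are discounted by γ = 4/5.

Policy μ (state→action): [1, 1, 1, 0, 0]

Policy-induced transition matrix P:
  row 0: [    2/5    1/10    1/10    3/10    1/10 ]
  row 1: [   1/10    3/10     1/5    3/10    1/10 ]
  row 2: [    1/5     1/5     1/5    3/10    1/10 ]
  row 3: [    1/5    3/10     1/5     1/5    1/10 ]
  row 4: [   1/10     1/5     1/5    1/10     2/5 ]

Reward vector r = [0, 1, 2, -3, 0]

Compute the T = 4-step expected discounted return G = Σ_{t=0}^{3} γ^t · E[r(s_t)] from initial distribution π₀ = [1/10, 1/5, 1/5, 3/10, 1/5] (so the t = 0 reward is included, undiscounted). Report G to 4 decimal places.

t=0: π = [0.1000, 0.2000, 0.2000, 0.3000, 0.2000], E[r] = -0.3000, γ^t·E[r] = -0.300000, running G = -0.300000
t=1: π = [0.1800, 0.2400, 0.1900, 0.2300, 0.1600], E[r] = -0.0700, γ^t·E[r] = -0.056000, running G = -0.356000
t=2: π = [0.1960, 0.2290, 0.1820, 0.2450, 0.1480], E[r] = -0.1420, γ^t·E[r] = -0.090880, running G = -0.446880
t=3: π = [0.2015, 0.2278, 0.1804, 0.2459, 0.1444], E[r] = -0.1491, γ^t·E[r] = -0.076339, running G = -0.523219

G = -0.5232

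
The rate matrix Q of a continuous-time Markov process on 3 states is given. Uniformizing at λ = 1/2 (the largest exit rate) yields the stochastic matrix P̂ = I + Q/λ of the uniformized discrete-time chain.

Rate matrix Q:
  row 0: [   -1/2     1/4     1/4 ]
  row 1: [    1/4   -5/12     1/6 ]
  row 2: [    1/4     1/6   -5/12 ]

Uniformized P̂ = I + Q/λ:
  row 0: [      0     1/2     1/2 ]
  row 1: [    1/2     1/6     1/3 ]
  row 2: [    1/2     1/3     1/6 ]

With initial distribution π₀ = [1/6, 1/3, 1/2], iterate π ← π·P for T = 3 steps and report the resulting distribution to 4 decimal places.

t=0: π = [0.1667, 0.3333, 0.5000]
t=1: π = [0.4167, 0.3056, 0.2778]
t=2: π = [0.2917, 0.3519, 0.3565]
t=3: π = [0.3542, 0.3233, 0.3225]

π = [0.3542, 0.3233, 0.3225]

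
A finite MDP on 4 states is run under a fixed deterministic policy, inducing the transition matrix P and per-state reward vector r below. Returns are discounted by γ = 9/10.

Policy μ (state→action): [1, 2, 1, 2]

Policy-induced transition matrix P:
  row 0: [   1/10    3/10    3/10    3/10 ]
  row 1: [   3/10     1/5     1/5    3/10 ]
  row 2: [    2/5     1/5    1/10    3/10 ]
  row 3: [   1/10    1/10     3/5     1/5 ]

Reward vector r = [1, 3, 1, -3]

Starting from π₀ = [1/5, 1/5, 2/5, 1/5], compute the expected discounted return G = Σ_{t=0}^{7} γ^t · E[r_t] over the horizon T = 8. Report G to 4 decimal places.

t=0: π = [0.2000, 0.2000, 0.4000, 0.2000], E[r] = 0.6000, γ^t·E[r] = 0.600000, running G = 0.600000
t=1: π = [0.2600, 0.2000, 0.2600, 0.2800], E[r] = 0.2800, γ^t·E[r] = 0.252000, running G = 0.852000
t=2: π = [0.2180, 0.1980, 0.3120, 0.2720], E[r] = 0.3080, γ^t·E[r] = 0.249480, running G = 1.101480
t=3: π = [0.2332, 0.1946, 0.2994, 0.2728], E[r] = 0.2980, γ^t·E[r] = 0.217242, running G = 1.318722
t=4: π = [0.2287, 0.1960, 0.3025, 0.2727], E[r] = 0.3012, γ^t·E[r] = 0.197617, running G = 1.516339
t=5: π = [0.2300, 0.1956, 0.3017, 0.2727], E[r] = 0.3003, γ^t·E[r] = 0.177319, running G = 1.693659
t=6: π = [0.2296, 0.1957, 0.3019, 0.2727], E[r] = 0.3005, γ^t·E[r] = 0.159718, running G = 1.853377
t=7: π = [0.2297, 0.1957, 0.3019, 0.2727], E[r] = 0.3005, γ^t·E[r] = 0.143715, running G = 1.997091

G = 1.9971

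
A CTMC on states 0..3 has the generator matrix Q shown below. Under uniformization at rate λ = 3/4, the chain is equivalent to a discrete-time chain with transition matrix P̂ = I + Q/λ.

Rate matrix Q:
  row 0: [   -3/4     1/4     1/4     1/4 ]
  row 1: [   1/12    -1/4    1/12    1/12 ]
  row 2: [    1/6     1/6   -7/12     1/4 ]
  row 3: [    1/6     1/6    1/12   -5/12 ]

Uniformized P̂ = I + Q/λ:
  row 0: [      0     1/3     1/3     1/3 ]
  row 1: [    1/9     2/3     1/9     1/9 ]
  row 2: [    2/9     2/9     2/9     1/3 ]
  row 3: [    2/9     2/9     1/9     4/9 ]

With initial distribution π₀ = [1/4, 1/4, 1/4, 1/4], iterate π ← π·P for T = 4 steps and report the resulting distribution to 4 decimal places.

t=0: π = [0.2500, 0.2500, 0.2500, 0.2500]
t=1: π = [0.1389, 0.3611, 0.1944, 0.3056]
t=2: π = [0.1512, 0.3981, 0.1636, 0.2870]
t=3: π = [0.1444, 0.4160, 0.1629, 0.2767]
t=4: π = [0.1439, 0.4231, 0.1613, 0.2716]

π = [0.1439, 0.4231, 0.1613, 0.2716]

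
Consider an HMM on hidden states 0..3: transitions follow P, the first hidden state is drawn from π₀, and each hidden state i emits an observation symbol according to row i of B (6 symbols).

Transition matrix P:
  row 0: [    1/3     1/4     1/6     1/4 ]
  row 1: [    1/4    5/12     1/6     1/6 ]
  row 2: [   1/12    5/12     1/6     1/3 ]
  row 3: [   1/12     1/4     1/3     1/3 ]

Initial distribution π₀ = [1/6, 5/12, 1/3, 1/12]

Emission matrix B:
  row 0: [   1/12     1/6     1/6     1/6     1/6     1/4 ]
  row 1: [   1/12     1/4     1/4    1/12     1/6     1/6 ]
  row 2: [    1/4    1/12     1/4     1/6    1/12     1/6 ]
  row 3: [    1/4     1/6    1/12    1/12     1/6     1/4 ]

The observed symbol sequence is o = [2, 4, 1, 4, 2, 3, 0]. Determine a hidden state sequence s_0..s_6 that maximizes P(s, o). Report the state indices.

t=0: δ = [2.778e-02, 1.042e-01, 8.333e-02, 6.944e-03]  (obs o_0=2)
t=1: δ = [4.340e-03, 7.234e-03, 1.447e-03, 4.630e-03]  ψ = [1, 1, 1, 2]  (obs o_1=4)
t=2: δ = [3.014e-04, 7.535e-04, 1.286e-04, 2.572e-04]  ψ = [1, 1, 3, 3]  (obs o_2=1)
t=3: δ = [3.140e-05, 5.233e-05, 1.047e-05, 2.093e-05]  ψ = [1, 1, 1, 1]  (obs o_3=4)
t=4: δ = [2.180e-06, 5.451e-06, 2.180e-06, 7.268e-07]  ψ = [1, 1, 1, 1]  (obs o_4=2)
t=5: δ = [2.271e-07, 1.893e-07, 1.514e-07, 7.571e-08]  ψ = [1, 1, 1, 1]  (obs o_5=3)
t=6: δ = [6.309e-09, 6.572e-09, 9.463e-09, 1.419e-08]  ψ = [0, 1, 0, 0]  (obs o_6=0)
backtrack: best end state = 3; path = [1, 1, 1, 1, 1, 0, 3]

path = [1, 1, 1, 1, 1, 0, 3]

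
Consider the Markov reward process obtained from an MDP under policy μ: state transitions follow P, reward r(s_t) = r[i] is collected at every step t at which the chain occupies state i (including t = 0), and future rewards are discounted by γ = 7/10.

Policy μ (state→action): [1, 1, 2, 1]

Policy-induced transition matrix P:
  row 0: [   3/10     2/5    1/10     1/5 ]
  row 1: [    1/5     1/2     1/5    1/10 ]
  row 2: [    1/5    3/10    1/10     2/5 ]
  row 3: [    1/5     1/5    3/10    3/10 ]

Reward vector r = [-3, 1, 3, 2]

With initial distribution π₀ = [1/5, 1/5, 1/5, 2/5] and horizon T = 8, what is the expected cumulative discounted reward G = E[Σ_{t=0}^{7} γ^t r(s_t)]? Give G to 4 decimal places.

G = 2.5597

t=0: π = [0.2000, 0.2000, 0.2000, 0.4000], E[r] = 1.0000, γ^t·E[r] = 1.000000, running G = 1.000000
t=1: π = [0.2200, 0.3200, 0.2000, 0.2600], E[r] = 0.7800, γ^t·E[r] = 0.546000, running G = 1.546000
t=2: π = [0.2220, 0.3600, 0.1840, 0.2340], E[r] = 0.7140, γ^t·E[r] = 0.349860, running G = 1.895860
t=3: π = [0.2222, 0.3708, 0.1828, 0.2242], E[r] = 0.7010, γ^t·E[r] = 0.240443, running G = 2.136303
t=4: π = [0.2222, 0.3740, 0.1819, 0.2219], E[r] = 0.6969, γ^t·E[r] = 0.167316, running G = 2.303619
t=5: π = [0.2222, 0.3748, 0.1818, 0.2212], E[r] = 0.6958, γ^t·E[r] = 0.116950, running G = 2.420569
t=6: π = [0.2222, 0.3751, 0.1817, 0.2210], E[r] = 0.6955, γ^t·E[r] = 0.081829, running G = 2.502399
t=7: π = [0.2222, 0.3751, 0.1817, 0.2209], E[r] = 0.6955, γ^t·E[r] = 0.057274, running G = 2.559672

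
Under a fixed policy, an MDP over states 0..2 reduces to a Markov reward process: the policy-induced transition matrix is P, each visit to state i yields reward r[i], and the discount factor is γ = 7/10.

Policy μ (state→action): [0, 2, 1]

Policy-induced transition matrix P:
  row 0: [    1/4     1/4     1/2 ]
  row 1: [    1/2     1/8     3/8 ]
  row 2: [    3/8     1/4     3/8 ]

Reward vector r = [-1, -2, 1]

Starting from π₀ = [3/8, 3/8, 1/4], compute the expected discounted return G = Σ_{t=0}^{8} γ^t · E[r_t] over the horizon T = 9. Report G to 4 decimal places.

G = -1.6995

t=0: π = [0.3750, 0.3750, 0.2500], E[r] = -0.8750, γ^t·E[r] = -0.875000, running G = -0.875000
t=1: π = [0.3750, 0.2031, 0.4219], E[r] = -0.3594, γ^t·E[r] = -0.251563, running G = -1.126563
t=2: π = [0.3535, 0.2246, 0.4219], E[r] = -0.3809, γ^t·E[r] = -0.186621, running G = -1.313184
t=3: π = [0.3589, 0.2219, 0.4192], E[r] = -0.3835, γ^t·E[r] = -0.131556, running G = -1.444740
t=4: π = [0.3579, 0.2223, 0.4199], E[r] = -0.3825, γ^t·E[r] = -0.091847, running G = -1.536587
t=5: π = [0.3580, 0.2222, 0.4197], E[r] = -0.3827, γ^t·E[r] = -0.064328, running G = -1.600915
t=6: π = [0.3580, 0.2222, 0.4198], E[r] = -0.3827, γ^t·E[r] = -0.045026, running G = -1.645941
t=7: π = [0.3580, 0.2222, 0.4198], E[r] = -0.3827, γ^t·E[r] = -0.031518, running G = -1.677459
t=8: π = [0.3580, 0.2222, 0.4198], E[r] = -0.3827, γ^t·E[r] = -0.022063, running G = -1.699522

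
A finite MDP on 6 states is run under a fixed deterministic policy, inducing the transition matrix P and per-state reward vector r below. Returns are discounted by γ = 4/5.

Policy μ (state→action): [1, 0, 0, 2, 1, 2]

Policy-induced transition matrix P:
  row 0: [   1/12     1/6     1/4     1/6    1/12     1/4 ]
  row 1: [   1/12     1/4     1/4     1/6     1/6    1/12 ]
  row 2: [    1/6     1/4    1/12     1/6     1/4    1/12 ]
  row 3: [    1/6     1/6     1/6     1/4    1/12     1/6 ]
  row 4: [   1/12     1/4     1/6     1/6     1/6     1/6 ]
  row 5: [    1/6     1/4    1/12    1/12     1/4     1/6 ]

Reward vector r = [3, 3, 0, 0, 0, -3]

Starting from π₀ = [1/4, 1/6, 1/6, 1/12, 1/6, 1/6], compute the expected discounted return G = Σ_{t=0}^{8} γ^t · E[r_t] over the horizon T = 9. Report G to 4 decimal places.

t=0: π = [0.2500, 0.1667, 0.1667, 0.0833, 0.1667, 0.1667], E[r] = 0.7500, γ^t·E[r] = 0.750000, running G = 0.750000
t=1: π = [0.1181, 0.2222, 0.1736, 0.1597, 0.1667, 0.1597], E[r] = 0.5417, γ^t·E[r] = 0.433333, running G = 1.183333
t=2: π = [0.1244, 0.2269, 0.1672, 0.1667, 0.1713, 0.1435], E[r] = 0.6233, γ^t·E[r] = 0.398889, running G = 1.582222
t=3: π = [0.1231, 0.2257, 0.1700, 0.1686, 0.1683, 0.1442], E[r] = 0.6140, γ^t·E[r] = 0.314370, running G = 1.896593
t=4: π = [0.1236, 0.2257, 0.1696, 0.1687, 0.1685, 0.1439], E[r] = 0.6159, γ^t·E[r] = 0.252291, running G = 2.148884
t=5: π = [0.1235, 0.2256, 0.1696, 0.1687, 0.1684, 0.1440], E[r] = 0.6154, γ^t·E[r] = 0.201654, running G = 2.350538
t=6: π = [0.1235, 0.2256, 0.1696, 0.1687, 0.1685, 0.1440], E[r] = 0.6155, γ^t·E[r] = 0.161345, running G = 2.511883
t=7: π = [0.1235, 0.2256, 0.1696, 0.1687, 0.1684, 0.1440], E[r] = 0.6155, γ^t·E[r] = 0.129072, running G = 2.640955
t=8: π = [0.1235, 0.2256, 0.1696, 0.1687, 0.1684, 0.1440], E[r] = 0.6155, γ^t·E[r] = 0.103258, running G = 2.744213

G = 2.7442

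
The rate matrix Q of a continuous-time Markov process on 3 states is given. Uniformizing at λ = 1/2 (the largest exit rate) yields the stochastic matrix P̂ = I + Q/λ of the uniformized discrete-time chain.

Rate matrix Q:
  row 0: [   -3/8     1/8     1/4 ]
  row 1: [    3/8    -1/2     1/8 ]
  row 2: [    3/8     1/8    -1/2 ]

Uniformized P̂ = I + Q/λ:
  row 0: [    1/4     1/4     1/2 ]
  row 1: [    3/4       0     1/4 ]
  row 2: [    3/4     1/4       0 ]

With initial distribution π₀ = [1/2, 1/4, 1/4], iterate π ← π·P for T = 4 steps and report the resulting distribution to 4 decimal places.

t=0: π = [0.5000, 0.2500, 0.2500]
t=1: π = [0.5000, 0.1875, 0.3125]
t=2: π = [0.5000, 0.2031, 0.2969]
t=3: π = [0.5000, 0.1992, 0.3008]
t=4: π = [0.5000, 0.2002, 0.2998]

π = [0.5000, 0.2002, 0.2998]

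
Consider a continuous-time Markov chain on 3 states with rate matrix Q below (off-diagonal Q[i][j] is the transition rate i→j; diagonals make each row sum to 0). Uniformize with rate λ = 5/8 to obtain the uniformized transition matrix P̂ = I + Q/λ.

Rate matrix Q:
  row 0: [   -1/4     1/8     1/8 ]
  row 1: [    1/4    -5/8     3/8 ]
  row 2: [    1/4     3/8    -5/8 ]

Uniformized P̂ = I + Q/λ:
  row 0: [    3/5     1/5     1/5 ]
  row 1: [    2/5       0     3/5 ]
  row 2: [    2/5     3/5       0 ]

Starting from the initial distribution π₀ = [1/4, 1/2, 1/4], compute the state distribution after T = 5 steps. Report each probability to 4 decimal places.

π = [0.4999, 0.2403, 0.2598]

t=0: π = [0.2500, 0.5000, 0.2500]
t=1: π = [0.4500, 0.2000, 0.3500]
t=2: π = [0.4900, 0.3000, 0.2100]
t=3: π = [0.4980, 0.2240, 0.2780]
t=4: π = [0.4996, 0.2664, 0.2340]
t=5: π = [0.4999, 0.2403, 0.2598]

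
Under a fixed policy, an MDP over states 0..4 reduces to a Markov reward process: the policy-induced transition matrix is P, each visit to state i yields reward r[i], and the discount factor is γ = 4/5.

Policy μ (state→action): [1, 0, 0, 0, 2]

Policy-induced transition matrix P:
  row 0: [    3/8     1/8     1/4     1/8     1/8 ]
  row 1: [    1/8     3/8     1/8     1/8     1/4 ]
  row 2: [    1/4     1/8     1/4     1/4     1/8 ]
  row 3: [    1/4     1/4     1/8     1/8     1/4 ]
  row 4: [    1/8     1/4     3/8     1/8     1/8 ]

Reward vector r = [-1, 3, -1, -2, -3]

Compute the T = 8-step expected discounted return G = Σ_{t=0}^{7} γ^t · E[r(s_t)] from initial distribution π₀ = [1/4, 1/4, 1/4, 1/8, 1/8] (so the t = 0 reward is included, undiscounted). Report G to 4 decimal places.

G = -2.3233

t=0: π = [0.2500, 0.2500, 0.2500, 0.1250, 0.1250], E[r] = -0.3750, γ^t·E[r] = -0.375000, running G = -0.375000
t=1: π = [0.2344, 0.2188, 0.2188, 0.1563, 0.1719], E[r] = -0.6250, γ^t·E[r] = -0.500000, running G = -0.875000
t=2: π = [0.2305, 0.2207, 0.2246, 0.1523, 0.1719], E[r] = -0.6133, γ^t·E[r] = -0.392500, running G = -1.267500
t=3: π = [0.2297, 0.2207, 0.2249, 0.1531, 0.1716], E[r] = -0.6135, γ^t·E[r] = -0.314125, running G = -1.581625
t=4: π = [0.2297, 0.2208, 0.2247, 0.1531, 0.1717], E[r] = -0.6135, γ^t·E[r] = -0.251288, running G = -1.832913
t=5: π = [0.2296, 0.2208, 0.2247, 0.1531, 0.1717], E[r] = -0.6134, γ^t·E[r] = -0.200993, running G = -2.033905
t=6: π = [0.2296, 0.2208, 0.2247, 0.1531, 0.1717], E[r] = -0.6134, γ^t·E[r] = -0.160788, running G = -2.194693
t=7: π = [0.2296, 0.2208, 0.2247, 0.1531, 0.1717], E[r] = -0.6133, γ^t·E[r] = -0.128629, running G = -2.323321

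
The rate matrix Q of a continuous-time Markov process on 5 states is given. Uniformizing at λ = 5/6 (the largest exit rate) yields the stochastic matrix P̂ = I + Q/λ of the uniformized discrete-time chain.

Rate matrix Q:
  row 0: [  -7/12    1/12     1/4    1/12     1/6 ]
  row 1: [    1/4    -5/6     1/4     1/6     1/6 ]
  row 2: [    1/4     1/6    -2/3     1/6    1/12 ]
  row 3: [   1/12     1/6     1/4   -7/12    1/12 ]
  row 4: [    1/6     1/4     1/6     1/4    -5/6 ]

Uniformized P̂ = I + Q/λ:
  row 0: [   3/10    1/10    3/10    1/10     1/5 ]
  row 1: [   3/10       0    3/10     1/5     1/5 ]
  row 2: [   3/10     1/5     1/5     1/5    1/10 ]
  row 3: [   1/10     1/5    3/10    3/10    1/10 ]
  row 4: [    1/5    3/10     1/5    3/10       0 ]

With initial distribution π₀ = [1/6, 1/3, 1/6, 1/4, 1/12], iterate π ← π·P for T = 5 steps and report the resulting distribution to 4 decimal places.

π = [0.2454, 0.1567, 0.2612, 0.2091, 0.1275]

t=0: π = [0.1667, 0.3333, 0.1667, 0.2500, 0.0833]
t=1: π = [0.2417, 0.1250, 0.2750, 0.2167, 0.1417]
t=2: π = [0.2425, 0.1650, 0.2583, 0.2117, 0.1225]
t=3: π = [0.2454, 0.1550, 0.2619, 0.2092, 0.1285]
t=4: π = [0.2453, 0.1573, 0.2610, 0.2092, 0.1272]
t=5: π = [0.2454, 0.1567, 0.2612, 0.2091, 0.1275]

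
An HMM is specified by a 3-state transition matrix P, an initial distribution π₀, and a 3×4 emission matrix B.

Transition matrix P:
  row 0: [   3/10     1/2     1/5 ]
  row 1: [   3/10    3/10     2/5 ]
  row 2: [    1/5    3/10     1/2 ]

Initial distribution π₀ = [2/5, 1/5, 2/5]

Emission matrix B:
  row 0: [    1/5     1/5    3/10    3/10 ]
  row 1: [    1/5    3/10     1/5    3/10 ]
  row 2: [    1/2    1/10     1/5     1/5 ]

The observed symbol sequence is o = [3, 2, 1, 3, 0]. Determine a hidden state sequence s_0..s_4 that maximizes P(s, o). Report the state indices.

path = [0, 0, 1, 2, 2]

t=0: δ = [1.200e-01, 6.000e-02, 8.000e-02]  (obs o_0=3)
t=1: δ = [1.080e-02, 1.200e-02, 8.000e-03]  ψ = [0, 0, 2]  (obs o_1=2)
t=2: δ = [7.200e-04, 1.620e-03, 4.800e-04]  ψ = [1, 0, 1]  (obs o_2=1)
t=3: δ = [1.458e-04, 1.458e-04, 1.296e-04]  ψ = [1, 1, 1]  (obs o_3=3)
t=4: δ = [8.748e-06, 1.458e-05, 3.240e-05]  ψ = [0, 0, 2]  (obs o_4=0)
backtrack: best end state = 2; path = [0, 0, 1, 2, 2]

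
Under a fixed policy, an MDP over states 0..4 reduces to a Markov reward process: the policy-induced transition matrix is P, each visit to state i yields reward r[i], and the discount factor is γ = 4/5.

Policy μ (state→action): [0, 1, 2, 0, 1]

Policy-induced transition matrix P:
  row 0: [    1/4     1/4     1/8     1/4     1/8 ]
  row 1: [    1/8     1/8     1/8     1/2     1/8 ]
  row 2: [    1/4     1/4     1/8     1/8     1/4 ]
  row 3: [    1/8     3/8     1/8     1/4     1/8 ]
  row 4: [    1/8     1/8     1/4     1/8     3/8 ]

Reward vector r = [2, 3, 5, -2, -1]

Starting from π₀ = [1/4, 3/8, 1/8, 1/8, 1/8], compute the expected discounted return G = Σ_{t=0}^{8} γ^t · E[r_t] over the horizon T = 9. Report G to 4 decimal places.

t=0: π = [0.2500, 0.3750, 0.1250, 0.1250, 0.1250], E[r] = 1.8750, γ^t·E[r] = 1.875000, running G = 1.875000
t=1: π = [0.1719, 0.2031, 0.1406, 0.3125, 0.1719], E[r] = 0.8594, γ^t·E[r] = 0.687500, running G = 2.562500
t=2: π = [0.1641, 0.2422, 0.1465, 0.2617, 0.1855], E[r] = 1.0781, γ^t·E[r] = 0.690000, running G = 3.252500
t=3: π = [0.1638, 0.2292, 0.1482, 0.2690, 0.1897], E[r] = 1.0286, γ^t·E[r] = 0.526625, running G = 3.779125
t=4: π = [0.1640, 0.2313, 0.1487, 0.2651, 0.1909], E[r] = 1.0443, γ^t·E[r] = 0.427725, running G = 4.206850
t=5: π = [0.1641, 0.2304, 0.1489, 0.2654, 0.1913], E[r] = 1.0416, γ^t·E[r] = 0.341296, running G = 4.548146
t=6: π = [0.1641, 0.2305, 0.1489, 0.2651, 0.1914], E[r] = 1.0426, γ^t·E[r] = 0.273318, running G = 4.821464
t=7: π = [0.1641, 0.2304, 0.1489, 0.2651, 0.1915], E[r] = 1.0425, γ^t·E[r] = 0.218624, running G = 5.040088
t=8: π = [0.1641, 0.2304, 0.1489, 0.2650, 0.1915], E[r] = 1.0426, γ^t·E[r] = 0.174912, running G = 5.215000

G = 5.2150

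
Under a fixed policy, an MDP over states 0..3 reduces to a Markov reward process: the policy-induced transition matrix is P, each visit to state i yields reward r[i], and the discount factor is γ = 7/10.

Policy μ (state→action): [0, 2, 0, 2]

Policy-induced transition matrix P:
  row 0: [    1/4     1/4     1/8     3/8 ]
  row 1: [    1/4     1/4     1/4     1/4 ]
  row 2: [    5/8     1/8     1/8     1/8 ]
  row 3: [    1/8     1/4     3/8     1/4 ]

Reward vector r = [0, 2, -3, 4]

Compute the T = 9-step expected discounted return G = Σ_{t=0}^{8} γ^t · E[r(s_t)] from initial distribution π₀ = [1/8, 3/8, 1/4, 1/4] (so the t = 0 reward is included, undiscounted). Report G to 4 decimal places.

t=0: π = [0.1250, 0.3750, 0.2500, 0.2500], E[r] = 1.0000, γ^t·E[r] = 1.000000, running G = 1.000000
t=1: π = [0.3125, 0.2188, 0.2344, 0.2344], E[r] = 0.6719, γ^t·E[r] = 0.470313, running G = 1.470313
t=2: π = [0.3086, 0.2207, 0.2109, 0.2598], E[r] = 0.8477, γ^t·E[r] = 0.415352, running G = 1.885664
t=3: π = [0.2966, 0.2236, 0.2175, 0.2622], E[r] = 0.8435, γ^t·E[r] = 0.289323, running G = 2.174987
t=4: π = [0.2988, 0.2228, 0.2185, 0.2599], E[r] = 0.8297, γ^t·E[r] = 0.199199, running G = 2.374186
t=5: π = [0.2995, 0.2227, 0.2178, 0.2600], E[r] = 0.8321, γ^t·E[r] = 0.139843, running G = 2.514028
t=6: π = [0.2992, 0.2228, 0.2178, 0.2602], E[r] = 0.8328, γ^t·E[r] = 0.097981, running G = 2.612009
t=7: π = [0.2992, 0.2228, 0.2179, 0.2602], E[r] = 0.8325, γ^t·E[r] = 0.068561, running G = 2.680570
t=8: π = [0.2992, 0.2228, 0.2179, 0.2602], E[r] = 0.8325, γ^t·E[r] = 0.047992, running G = 2.728562

G = 2.7286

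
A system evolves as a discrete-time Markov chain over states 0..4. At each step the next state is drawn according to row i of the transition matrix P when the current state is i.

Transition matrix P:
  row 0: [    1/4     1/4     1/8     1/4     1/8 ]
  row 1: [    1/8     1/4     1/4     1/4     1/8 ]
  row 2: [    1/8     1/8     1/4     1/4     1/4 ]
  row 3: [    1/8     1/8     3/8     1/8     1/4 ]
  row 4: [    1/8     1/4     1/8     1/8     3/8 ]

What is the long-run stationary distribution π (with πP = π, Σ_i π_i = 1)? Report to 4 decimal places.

Balance equations π_j = Σ_i π_i·P[i][j]:
  π_0 = 1/4·π_0 + 1/8·π_1 + 1/8·π_2 + 1/8·π_3 + 1/8·π_4
  π_1 = 1/4·π_0 + 1/4·π_1 + 1/8·π_2 + 1/8·π_3 + 1/4·π_4
  π_2 = 1/8·π_0 + 1/4·π_1 + 1/4·π_2 + 3/8·π_3 + 1/8·π_4
  π_3 = 1/4·π_0 + 1/4·π_1 + 1/4·π_2 + 1/8·π_3 + 1/8·π_4
  normalize: π_0 + π_1 + π_2 + π_3 + π_4 = 1
Solving the linear system gives exactly π = [1/7, 69/350, 143/630, 617/3150, 83/350].

π = [0.1429, 0.1971, 0.2270, 0.1959, 0.2371]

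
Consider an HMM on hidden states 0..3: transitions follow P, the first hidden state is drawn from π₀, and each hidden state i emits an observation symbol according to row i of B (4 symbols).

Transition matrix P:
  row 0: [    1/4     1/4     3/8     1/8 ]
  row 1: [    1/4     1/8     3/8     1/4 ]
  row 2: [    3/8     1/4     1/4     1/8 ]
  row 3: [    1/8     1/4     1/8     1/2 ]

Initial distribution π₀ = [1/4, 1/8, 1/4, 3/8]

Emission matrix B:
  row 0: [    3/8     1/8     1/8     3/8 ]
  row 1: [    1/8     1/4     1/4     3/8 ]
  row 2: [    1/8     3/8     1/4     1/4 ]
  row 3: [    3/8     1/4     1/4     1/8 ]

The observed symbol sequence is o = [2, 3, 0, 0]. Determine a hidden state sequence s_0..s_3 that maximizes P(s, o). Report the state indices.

t=0: δ = [3.125e-02, 3.125e-02, 6.250e-02, 9.375e-02]  (obs o_0=2)
t=1: δ = [8.789e-03, 8.789e-03, 3.906e-03, 5.859e-03]  ψ = [2, 3, 2, 3]  (obs o_1=3)
t=2: δ = [8.240e-04, 2.747e-04, 4.120e-04, 1.099e-03]  ψ = [0, 0, 0, 3]  (obs o_2=0)
t=3: δ = [7.725e-05, 3.433e-05, 3.862e-05, 2.060e-04]  ψ = [0, 3, 0, 3]  (obs o_3=0)
backtrack: best end state = 3; path = [3, 3, 3, 3]

path = [3, 3, 3, 3]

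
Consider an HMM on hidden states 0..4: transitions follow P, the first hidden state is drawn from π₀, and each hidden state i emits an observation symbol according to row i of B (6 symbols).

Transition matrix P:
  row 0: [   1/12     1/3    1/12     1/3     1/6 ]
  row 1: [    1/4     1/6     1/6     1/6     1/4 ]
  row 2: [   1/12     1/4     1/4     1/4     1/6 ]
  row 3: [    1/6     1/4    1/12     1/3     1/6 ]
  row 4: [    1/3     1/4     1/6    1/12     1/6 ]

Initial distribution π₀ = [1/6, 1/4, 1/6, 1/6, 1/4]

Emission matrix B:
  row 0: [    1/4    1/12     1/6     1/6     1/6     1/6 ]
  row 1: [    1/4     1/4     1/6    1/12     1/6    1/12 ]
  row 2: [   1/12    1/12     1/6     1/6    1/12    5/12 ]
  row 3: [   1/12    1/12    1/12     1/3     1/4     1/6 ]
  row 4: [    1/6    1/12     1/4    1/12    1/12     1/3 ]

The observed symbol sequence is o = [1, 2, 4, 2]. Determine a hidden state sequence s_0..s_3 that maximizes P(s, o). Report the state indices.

t=0: δ = [1.389e-02, 6.250e-02, 1.389e-02, 1.389e-02, 2.083e-02]  (obs o_0=1)
t=1: δ = [2.604e-03, 1.736e-03, 1.736e-03, 8.681e-04, 3.906e-03]  ψ = [1, 1, 1, 1, 1]  (obs o_1=2)
t=2: δ = [2.170e-04, 1.628e-04, 5.425e-05, 2.170e-04, 5.425e-05]  ψ = [4, 4, 4, 0, 4]  (obs o_2=4)
t=3: δ = [6.782e-06, 1.206e-05, 4.521e-06, 6.028e-06, 1.017e-05]  ψ = [1, 0, 1, 0, 1]  (obs o_3=2)
backtrack: best end state = 1; path = [1, 4, 0, 1]

path = [1, 4, 0, 1]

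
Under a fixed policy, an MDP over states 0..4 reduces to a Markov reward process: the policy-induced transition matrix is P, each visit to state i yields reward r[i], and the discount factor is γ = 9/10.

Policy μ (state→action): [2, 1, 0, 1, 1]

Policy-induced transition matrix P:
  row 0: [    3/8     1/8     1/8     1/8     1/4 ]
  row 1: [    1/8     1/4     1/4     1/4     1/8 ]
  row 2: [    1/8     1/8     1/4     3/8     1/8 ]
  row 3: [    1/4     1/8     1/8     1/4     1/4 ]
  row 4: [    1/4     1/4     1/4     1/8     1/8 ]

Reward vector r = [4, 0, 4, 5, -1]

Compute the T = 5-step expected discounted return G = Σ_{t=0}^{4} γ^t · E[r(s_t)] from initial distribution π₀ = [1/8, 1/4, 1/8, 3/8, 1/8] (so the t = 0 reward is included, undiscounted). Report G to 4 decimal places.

G = 10.8851

t=0: π = [0.1250, 0.2500, 0.1250, 0.3750, 0.1250], E[r] = 2.7500, γ^t·E[r] = 2.750000, running G = 2.750000
t=1: π = [0.2188, 0.1719, 0.1875, 0.2344, 0.1875], E[r] = 2.6094, γ^t·E[r] = 2.348438, running G = 5.098438
t=2: π = [0.2324, 0.1699, 0.1934, 0.2227, 0.1816], E[r] = 2.6348, γ^t·E[r] = 2.134160, running G = 7.232598
t=3: π = [0.2336, 0.1689, 0.1931, 0.2224, 0.1819], E[r] = 2.6372, γ^t·E[r] = 1.922524, running G = 9.155122
t=4: π = [0.2339, 0.1689, 0.1930, 0.2222, 0.1820], E[r] = 2.6367, γ^t·E[r] = 1.729971, running G = 10.885093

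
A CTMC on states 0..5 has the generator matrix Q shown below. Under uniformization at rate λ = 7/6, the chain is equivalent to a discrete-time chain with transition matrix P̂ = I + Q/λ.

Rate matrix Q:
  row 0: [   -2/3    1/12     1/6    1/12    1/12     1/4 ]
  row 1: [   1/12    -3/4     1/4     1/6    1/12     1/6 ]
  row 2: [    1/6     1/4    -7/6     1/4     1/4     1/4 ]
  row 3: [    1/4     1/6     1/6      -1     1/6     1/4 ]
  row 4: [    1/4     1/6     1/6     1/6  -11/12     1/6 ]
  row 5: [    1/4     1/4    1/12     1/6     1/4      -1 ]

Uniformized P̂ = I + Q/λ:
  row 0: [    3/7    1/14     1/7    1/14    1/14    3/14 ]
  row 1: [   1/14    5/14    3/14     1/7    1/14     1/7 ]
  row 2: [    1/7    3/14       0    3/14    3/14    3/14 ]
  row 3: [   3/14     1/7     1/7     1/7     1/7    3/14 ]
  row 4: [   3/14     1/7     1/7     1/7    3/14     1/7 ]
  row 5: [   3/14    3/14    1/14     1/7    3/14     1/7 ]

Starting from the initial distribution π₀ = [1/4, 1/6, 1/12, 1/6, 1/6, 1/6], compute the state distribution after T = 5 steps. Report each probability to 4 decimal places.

π = [0.2271, 0.1887, 0.1257, 0.1356, 0.1452, 0.1778]

t=0: π = [0.2500, 0.1667, 0.0833, 0.1667, 0.1667, 0.1667]
t=1: π = [0.2381, 0.1786, 0.1310, 0.1310, 0.1429, 0.1786]
t=2: π = [0.2304, 0.1862, 0.1241, 0.1352, 0.1454, 0.1786]
t=3: π = [0.2282, 0.1879, 0.1257, 0.1353, 0.1451, 0.1778]
t=4: π = [0.2274, 0.1885, 0.1256, 0.1355, 0.1452, 0.1778]
t=5: π = [0.2271, 0.1887, 0.1257, 0.1356, 0.1452, 0.1778]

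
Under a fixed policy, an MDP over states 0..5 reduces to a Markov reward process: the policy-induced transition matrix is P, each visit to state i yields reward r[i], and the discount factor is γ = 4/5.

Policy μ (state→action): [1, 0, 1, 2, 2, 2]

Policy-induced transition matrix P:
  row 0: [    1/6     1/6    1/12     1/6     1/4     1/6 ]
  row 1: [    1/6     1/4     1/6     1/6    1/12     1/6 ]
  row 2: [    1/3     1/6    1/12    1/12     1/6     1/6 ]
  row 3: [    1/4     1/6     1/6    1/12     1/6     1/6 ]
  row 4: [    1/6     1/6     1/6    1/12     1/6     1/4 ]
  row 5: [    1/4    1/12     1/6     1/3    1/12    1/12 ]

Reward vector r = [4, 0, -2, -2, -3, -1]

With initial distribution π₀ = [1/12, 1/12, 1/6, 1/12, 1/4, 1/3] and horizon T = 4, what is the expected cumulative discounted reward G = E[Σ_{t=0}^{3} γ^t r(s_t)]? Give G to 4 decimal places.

G = -1.9086

t=0: π = [0.0833, 0.0833, 0.1667, 0.0833, 0.2500, 0.3333], E[r] = -1.2500, γ^t·E[r] = -1.250000, running G = -1.250000
t=1: π = [0.2292, 0.1458, 0.1458, 0.1806, 0.1389, 0.1597], E[r] = -0.3125, γ^t·E[r] = -0.250000, running G = -1.500000
t=2: π = [0.2193, 0.1655, 0.1354, 0.1545, 0.1603, 0.1649], E[r] = -0.3484, γ^t·E[r] = -0.222963, running G = -1.722963
t=3: π = [0.2159, 0.1667, 0.1371, 0.1566, 0.1574, 0.1663], E[r] = -0.3626, γ^t·E[r] = -0.185630, running G = -1.908593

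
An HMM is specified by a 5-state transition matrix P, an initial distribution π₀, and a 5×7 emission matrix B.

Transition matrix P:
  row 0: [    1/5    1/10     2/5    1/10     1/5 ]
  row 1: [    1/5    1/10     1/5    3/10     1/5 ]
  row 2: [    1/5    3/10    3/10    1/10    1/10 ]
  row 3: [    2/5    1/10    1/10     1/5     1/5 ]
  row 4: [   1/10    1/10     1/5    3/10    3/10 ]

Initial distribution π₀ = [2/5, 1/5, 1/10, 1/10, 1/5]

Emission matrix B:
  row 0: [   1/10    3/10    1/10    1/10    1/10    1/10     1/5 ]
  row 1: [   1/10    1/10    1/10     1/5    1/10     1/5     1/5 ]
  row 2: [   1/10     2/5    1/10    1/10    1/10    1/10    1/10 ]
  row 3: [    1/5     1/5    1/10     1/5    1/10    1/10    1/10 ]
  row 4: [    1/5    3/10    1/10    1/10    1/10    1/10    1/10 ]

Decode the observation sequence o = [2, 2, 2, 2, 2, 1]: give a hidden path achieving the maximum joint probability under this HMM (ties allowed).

t=0: δ = [4.000e-02, 2.000e-02, 1.000e-02, 1.000e-02, 2.000e-02]  (obs o_0=2)
t=1: δ = [8.000e-04, 4.000e-04, 1.600e-03, 6.000e-04, 8.000e-04]  ψ = [0, 0, 0, 1, 0]  (obs o_1=2)
t=2: δ = [3.200e-05, 4.800e-05, 4.800e-05, 2.400e-05, 2.400e-05]  ψ = [2, 2, 2, 4, 4]  (obs o_2=2)
t=3: δ = [9.600e-07, 1.440e-06, 1.440e-06, 1.440e-06, 9.600e-07]  ψ = [1, 2, 2, 1, 1]  (obs o_3=2)
t=4: δ = [5.760e-08, 4.320e-08, 4.320e-08, 4.320e-08, 2.880e-08]  ψ = [3, 2, 2, 1, 1]  (obs o_4=2)
t=5: δ = [5.184e-09, 1.296e-09, 9.216e-09, 2.592e-09, 3.456e-09]  ψ = [3, 2, 0, 1, 0]  (obs o_5=1)
backtrack: best end state = 2; path = [0, 2, 1, 3, 0, 2]

path = [0, 2, 1, 3, 0, 2]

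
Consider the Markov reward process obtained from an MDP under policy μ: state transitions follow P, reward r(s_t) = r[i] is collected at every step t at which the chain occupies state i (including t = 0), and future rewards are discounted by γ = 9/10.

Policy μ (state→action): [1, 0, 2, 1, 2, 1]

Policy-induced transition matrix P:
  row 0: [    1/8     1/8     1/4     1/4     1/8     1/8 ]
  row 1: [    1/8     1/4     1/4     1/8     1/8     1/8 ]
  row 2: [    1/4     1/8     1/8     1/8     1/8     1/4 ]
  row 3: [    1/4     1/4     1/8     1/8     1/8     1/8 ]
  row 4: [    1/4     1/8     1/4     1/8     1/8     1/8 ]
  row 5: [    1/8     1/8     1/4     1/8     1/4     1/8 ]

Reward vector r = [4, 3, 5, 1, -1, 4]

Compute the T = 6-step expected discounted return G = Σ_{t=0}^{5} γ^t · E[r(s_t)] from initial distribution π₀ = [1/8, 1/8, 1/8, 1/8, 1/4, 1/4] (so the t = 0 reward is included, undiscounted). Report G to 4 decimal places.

G = 12.9683

t=0: π = [0.1250, 0.1250, 0.1250, 0.1250, 0.2500, 0.2500], E[r] = 2.3750, γ^t·E[r] = 2.375000, running G = 2.375000
t=1: π = [0.1875, 0.1563, 0.2188, 0.1406, 0.1563, 0.1406], E[r] = 2.8594, γ^t·E[r] = 2.573438, running G = 4.948438
t=2: π = [0.1895, 0.1621, 0.2051, 0.1484, 0.1426, 0.1523], E[r] = 2.8848, γ^t·E[r] = 2.336660, running G = 7.285098
t=3: π = [0.1870, 0.1638, 0.2058, 0.1487, 0.1440, 0.1506], E[r] = 2.8757, γ^t·E[r] = 2.096409, running G = 9.381507
t=4: π = [0.1873, 0.1641, 0.2057, 0.1484, 0.1438, 0.1507], E[r] = 2.8773, γ^t·E[r] = 1.887829, running G = 11.269336
t=5: π = [0.1872, 0.1641, 0.2057, 0.1484, 0.1438, 0.1507], E[r] = 2.8772, γ^t·E[r] = 1.698981, running G = 12.968317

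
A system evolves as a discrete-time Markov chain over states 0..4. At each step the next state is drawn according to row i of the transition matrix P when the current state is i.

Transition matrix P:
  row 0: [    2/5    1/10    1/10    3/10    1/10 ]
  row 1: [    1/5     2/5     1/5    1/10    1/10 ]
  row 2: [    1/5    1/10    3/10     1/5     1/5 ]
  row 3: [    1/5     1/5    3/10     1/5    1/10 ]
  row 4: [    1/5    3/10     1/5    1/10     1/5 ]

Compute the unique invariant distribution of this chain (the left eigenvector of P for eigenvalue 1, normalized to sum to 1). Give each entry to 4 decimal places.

π = [0.2500, 0.2087, 0.2156, 0.1906, 0.1351]

Balance equations π_j = Σ_i π_i·P[i][j]:
  π_0 = 2/5·π_0 + 1/5·π_1 + 1/5·π_2 + 1/5·π_3 + 1/5·π_4
  π_1 = 1/10·π_0 + 2/5·π_1 + 1/10·π_2 + 1/5·π_3 + 3/10·π_4
  π_2 = 1/10·π_0 + 1/5·π_1 + 3/10·π_2 + 3/10·π_3 + 1/5·π_4
  π_3 = 3/10·π_0 + 1/10·π_1 + 1/5·π_2 + 1/5·π_3 + 1/10·π_4
  normalize: π_0 + π_1 + π_2 + π_3 + π_4 = 1
Solving the linear system gives exactly π = [1/4, 601/2880, 69/320, 61/320, 389/2880].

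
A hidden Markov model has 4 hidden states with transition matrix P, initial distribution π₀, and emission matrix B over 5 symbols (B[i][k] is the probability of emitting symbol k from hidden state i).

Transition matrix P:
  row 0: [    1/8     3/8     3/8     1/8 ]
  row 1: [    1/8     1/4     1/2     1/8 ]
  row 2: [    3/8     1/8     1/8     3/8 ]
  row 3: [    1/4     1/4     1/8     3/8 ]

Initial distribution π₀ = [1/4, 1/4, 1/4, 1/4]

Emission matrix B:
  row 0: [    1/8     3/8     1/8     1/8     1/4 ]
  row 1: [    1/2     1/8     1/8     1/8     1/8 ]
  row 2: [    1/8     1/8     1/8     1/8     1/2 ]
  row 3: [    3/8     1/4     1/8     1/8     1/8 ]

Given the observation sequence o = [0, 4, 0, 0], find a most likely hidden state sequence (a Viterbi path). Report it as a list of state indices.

t=0: δ = [3.125e-02, 1.250e-01, 3.125e-02, 9.375e-02]  (obs o_0=0)
t=1: δ = [5.859e-03, 3.906e-03, 3.125e-02, 4.395e-03]  ψ = [3, 1, 1, 3]  (obs o_1=4)
t=2: δ = [1.465e-03, 1.953e-03, 4.883e-04, 4.395e-03]  ψ = [2, 2, 2, 2]  (obs o_2=0)
t=3: δ = [1.373e-04, 5.493e-04, 1.221e-04, 6.180e-04]  ψ = [3, 3, 1, 3]  (obs o_3=0)
backtrack: best end state = 3; path = [1, 2, 3, 3]

path = [1, 2, 3, 3]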